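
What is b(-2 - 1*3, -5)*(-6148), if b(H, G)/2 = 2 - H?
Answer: -86072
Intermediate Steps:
b(H, G) = 4 - 2*H (b(H, G) = 2*(2 - H) = 4 - 2*H)
b(-2 - 1*3, -5)*(-6148) = (4 - 2*(-2 - 1*3))*(-6148) = (4 - 2*(-2 - 3))*(-6148) = (4 - 2*(-5))*(-6148) = (4 + 10)*(-6148) = 14*(-6148) = -86072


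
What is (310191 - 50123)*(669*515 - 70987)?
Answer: 71141081264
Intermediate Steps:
(310191 - 50123)*(669*515 - 70987) = 260068*(344535 - 70987) = 260068*273548 = 71141081264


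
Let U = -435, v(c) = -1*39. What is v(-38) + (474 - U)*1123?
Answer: 1020768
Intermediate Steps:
v(c) = -39
v(-38) + (474 - U)*1123 = -39 + (474 - 1*(-435))*1123 = -39 + (474 + 435)*1123 = -39 + 909*1123 = -39 + 1020807 = 1020768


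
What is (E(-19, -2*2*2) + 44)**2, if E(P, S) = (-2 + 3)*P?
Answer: 625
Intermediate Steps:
E(P, S) = P (E(P, S) = 1*P = P)
(E(-19, -2*2*2) + 44)**2 = (-19 + 44)**2 = 25**2 = 625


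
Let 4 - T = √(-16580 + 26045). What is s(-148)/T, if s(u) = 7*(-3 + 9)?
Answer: 42/(4 - √9465) ≈ -0.45022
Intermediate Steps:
T = 4 - √9465 (T = 4 - √(-16580 + 26045) = 4 - √9465 ≈ -93.288)
s(u) = 42 (s(u) = 7*6 = 42)
s(-148)/T = 42/(4 - √9465)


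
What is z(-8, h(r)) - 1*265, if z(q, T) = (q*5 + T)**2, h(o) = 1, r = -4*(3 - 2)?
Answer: 1256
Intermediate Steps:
r = -4 (r = -4*1 = -4)
z(q, T) = (T + 5*q)**2 (z(q, T) = (5*q + T)**2 = (T + 5*q)**2)
z(-8, h(r)) - 1*265 = (1 + 5*(-8))**2 - 1*265 = (1 - 40)**2 - 265 = (-39)**2 - 265 = 1521 - 265 = 1256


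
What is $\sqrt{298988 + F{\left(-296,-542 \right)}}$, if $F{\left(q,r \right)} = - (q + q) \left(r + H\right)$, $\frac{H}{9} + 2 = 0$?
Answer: $2 i \sqrt{8133} \approx 180.37 i$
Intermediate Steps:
$H = -18$ ($H = -18 + 9 \cdot 0 = -18 + 0 = -18$)
$F{\left(q,r \right)} = - 2 q \left(-18 + r\right)$ ($F{\left(q,r \right)} = - (q + q) \left(r - 18\right) = - 2 q \left(-18 + r\right)$)
$\sqrt{298988 + F{\left(-296,-542 \right)}} = \sqrt{298988 + 2 \left(-296\right) \left(18 - -542\right)} = \sqrt{298988 + 2 \left(-296\right) \left(18 + 542\right)} = \sqrt{298988 + 2 \left(-296\right) 560} = \sqrt{298988 - 331520} = \sqrt{-32532} = 2 i \sqrt{8133}$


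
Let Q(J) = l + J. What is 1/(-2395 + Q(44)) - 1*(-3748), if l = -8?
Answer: 8841531/2359 ≈ 3748.0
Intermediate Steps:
Q(J) = -8 + J
1/(-2395 + Q(44)) - 1*(-3748) = 1/(-2395 + (-8 + 44)) - 1*(-3748) = 1/(-2395 + 36) + 3748 = 1/(-2359) + 3748 = -1/2359 + 3748 = 8841531/2359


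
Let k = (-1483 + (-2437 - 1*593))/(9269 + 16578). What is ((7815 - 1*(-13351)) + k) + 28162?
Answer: 1274976303/25847 ≈ 49328.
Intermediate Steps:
k = -4513/25847 (k = (-1483 + (-2437 - 593))/25847 = (-1483 - 3030)*(1/25847) = -4513*1/25847 = -4513/25847 ≈ -0.17460)
((7815 - 1*(-13351)) + k) + 28162 = ((7815 - 1*(-13351)) - 4513/25847) + 28162 = ((7815 + 13351) - 4513/25847) + 28162 = (21166 - 4513/25847) + 28162 = 547073089/25847 + 28162 = 1274976303/25847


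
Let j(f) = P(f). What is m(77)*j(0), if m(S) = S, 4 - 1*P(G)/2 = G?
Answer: 616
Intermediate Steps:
P(G) = 8 - 2*G
j(f) = 8 - 2*f
m(77)*j(0) = 77*(8 - 2*0) = 77*(8 + 0) = 77*8 = 616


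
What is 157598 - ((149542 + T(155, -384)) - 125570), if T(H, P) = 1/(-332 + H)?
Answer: 23651803/177 ≈ 1.3363e+5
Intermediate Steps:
157598 - ((149542 + T(155, -384)) - 125570) = 157598 - ((149542 + 1/(-332 + 155)) - 125570) = 157598 - ((149542 + 1/(-177)) - 125570) = 157598 - ((149542 - 1/177) - 125570) = 157598 - (26468933/177 - 125570) = 157598 - 1*4243043/177 = 157598 - 4243043/177 = 23651803/177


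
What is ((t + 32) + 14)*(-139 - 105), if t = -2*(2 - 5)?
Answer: -12688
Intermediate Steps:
t = 6 (t = -2*(-3) = 6)
((t + 32) + 14)*(-139 - 105) = ((6 + 32) + 14)*(-139 - 105) = (38 + 14)*(-244) = 52*(-244) = -12688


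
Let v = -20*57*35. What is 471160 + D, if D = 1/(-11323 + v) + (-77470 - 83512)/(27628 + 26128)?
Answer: 648675675443669/1376771794 ≈ 4.7116e+5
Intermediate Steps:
v = -39900 (v = -1140*35 = -39900)
D = -4123017371/1376771794 (D = 1/(-11323 - 39900) + (-77470 - 83512)/(27628 + 26128) = 1/(-51223) - 160982/53756 = -1/51223 - 160982*1/53756 = -1/51223 - 80491/26878 = -4123017371/1376771794 ≈ -2.9947)
471160 + D = 471160 - 4123017371/1376771794 = 648675675443669/1376771794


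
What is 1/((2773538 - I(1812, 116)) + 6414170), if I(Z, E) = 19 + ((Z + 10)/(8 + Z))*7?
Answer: 130/1194398659 ≈ 1.0884e-7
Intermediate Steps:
I(Z, E) = 19 + 7*(10 + Z)/(8 + Z) (I(Z, E) = 19 + ((10 + Z)/(8 + Z))*7 = 19 + 7*(10 + Z)/(8 + Z))
1/((2773538 - I(1812, 116)) + 6414170) = 1/((2773538 - 2*(111 + 13*1812)/(8 + 1812)) + 6414170) = 1/((2773538 - 2*(111 + 23556)/1820) + 6414170) = 1/((2773538 - 2*23667/1820) + 6414170) = 1/((2773538 - 1*3381/130) + 6414170) = 1/((2773538 - 3381/130) + 6414170) = 1/(360556559/130 + 6414170) = 1/(1194398659/130) = 130/1194398659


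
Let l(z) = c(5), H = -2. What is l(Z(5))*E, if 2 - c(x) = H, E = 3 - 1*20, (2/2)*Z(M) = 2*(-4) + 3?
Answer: -68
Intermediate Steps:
Z(M) = -5 (Z(M) = 2*(-4) + 3 = -8 + 3 = -5)
E = -17 (E = 3 - 20 = -17)
c(x) = 4 (c(x) = 2 - 1*(-2) = 2 + 2 = 4)
l(z) = 4
l(Z(5))*E = 4*(-17) = -68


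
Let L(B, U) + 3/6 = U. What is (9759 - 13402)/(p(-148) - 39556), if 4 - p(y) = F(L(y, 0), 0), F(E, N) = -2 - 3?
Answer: 3643/39547 ≈ 0.092118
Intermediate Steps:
L(B, U) = -½ + U
F(E, N) = -5
p(y) = 9 (p(y) = 4 - 1*(-5) = 4 + 5 = 9)
(9759 - 13402)/(p(-148) - 39556) = (9759 - 13402)/(9 - 39556) = -3643/(-39547) = -3643*(-1/39547) = 3643/39547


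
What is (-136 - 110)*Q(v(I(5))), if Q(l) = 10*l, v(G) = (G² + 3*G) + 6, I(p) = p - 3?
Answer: -39360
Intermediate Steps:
I(p) = -3 + p
v(G) = 6 + G² + 3*G
(-136 - 110)*Q(v(I(5))) = (-136 - 110)*(10*(6 + (-3 + 5)² + 3*(-3 + 5))) = -2460*(6 + 2² + 3*2) = -2460*(6 + 4 + 6) = -2460*16 = -246*160 = -39360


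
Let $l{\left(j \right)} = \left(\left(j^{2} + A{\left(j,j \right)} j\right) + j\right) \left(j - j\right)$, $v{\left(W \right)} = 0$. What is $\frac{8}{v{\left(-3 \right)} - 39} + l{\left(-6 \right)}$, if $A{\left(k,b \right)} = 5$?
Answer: $- \frac{8}{39} \approx -0.20513$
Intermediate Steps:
$l{\left(j \right)} = 0$ ($l{\left(j \right)} = \left(\left(j^{2} + 5 j\right) + j\right) \left(j - j\right) = \left(j^{2} + 6 j\right) 0 = 0$)
$\frac{8}{v{\left(-3 \right)} - 39} + l{\left(-6 \right)} = \frac{8}{0 - 39} + 0 = \frac{8}{-39} + 0 = 8 \left(- \frac{1}{39}\right) + 0 = - \frac{8}{39} + 0 = - \frac{8}{39}$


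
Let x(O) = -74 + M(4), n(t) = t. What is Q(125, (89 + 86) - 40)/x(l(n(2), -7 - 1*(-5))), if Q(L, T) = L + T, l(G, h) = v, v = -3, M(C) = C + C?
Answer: -130/33 ≈ -3.9394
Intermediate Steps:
M(C) = 2*C
l(G, h) = -3
x(O) = -66 (x(O) = -74 + 2*4 = -74 + 8 = -66)
Q(125, (89 + 86) - 40)/x(l(n(2), -7 - 1*(-5))) = (125 + ((89 + 86) - 40))/(-66) = (125 + (175 - 40))*(-1/66) = (125 + 135)*(-1/66) = 260*(-1/66) = -130/33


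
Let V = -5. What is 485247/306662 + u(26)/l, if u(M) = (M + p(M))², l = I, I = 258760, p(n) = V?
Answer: 62848875831/39675929560 ≈ 1.5841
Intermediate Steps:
p(n) = -5
l = 258760
u(M) = (-5 + M)² (u(M) = (M - 5)² = (-5 + M)²)
485247/306662 + u(26)/l = 485247/306662 + (-5 + 26)²/258760 = 485247*(1/306662) + 21²*(1/258760) = 485247/306662 + 441*(1/258760) = 485247/306662 + 441/258760 = 62848875831/39675929560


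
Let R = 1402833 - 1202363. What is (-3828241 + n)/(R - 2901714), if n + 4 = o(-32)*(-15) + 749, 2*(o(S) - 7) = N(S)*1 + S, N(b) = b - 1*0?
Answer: 3827121/2701244 ≈ 1.4168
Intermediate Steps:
R = 200470
N(b) = b (N(b) = b + 0 = b)
o(S) = 7 + S (o(S) = 7 + (S*1 + S)/2 = 7 + (S + S)/2 = 7 + (2*S)/2 = 7 + S)
n = 1120 (n = -4 + ((7 - 32)*(-15) + 749) = -4 + (-25*(-15) + 749) = -4 + (375 + 749) = -4 + 1124 = 1120)
(-3828241 + n)/(R - 2901714) = (-3828241 + 1120)/(200470 - 2901714) = -3827121/(-2701244) = -3827121*(-1/2701244) = 3827121/2701244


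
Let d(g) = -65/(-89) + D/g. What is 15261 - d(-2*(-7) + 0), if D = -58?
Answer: 9509729/623 ≈ 15264.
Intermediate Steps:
d(g) = 65/89 - 58/g (d(g) = -65/(-89) - 58/g = -65*(-1/89) - 58/g = 65/89 - 58/g)
15261 - d(-2*(-7) + 0) = 15261 - (65/89 - 58/(-2*(-7) + 0)) = 15261 - (65/89 - 58/(14 + 0)) = 15261 - (65/89 - 58/14) = 15261 - (65/89 - 58*1/14) = 15261 - (65/89 - 29/7) = 15261 - 1*(-2126/623) = 15261 + 2126/623 = 9509729/623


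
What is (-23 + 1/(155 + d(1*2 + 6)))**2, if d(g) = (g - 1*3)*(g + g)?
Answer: 29203216/55225 ≈ 528.80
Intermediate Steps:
d(g) = 2*g*(-3 + g) (d(g) = (g - 3)*(2*g) = (-3 + g)*(2*g) = 2*g*(-3 + g))
(-23 + 1/(155 + d(1*2 + 6)))**2 = (-23 + 1/(155 + 2*(1*2 + 6)*(-3 + (1*2 + 6))))**2 = (-23 + 1/(155 + 2*(2 + 6)*(-3 + (2 + 6))))**2 = (-23 + 1/(155 + 2*8*(-3 + 8)))**2 = (-23 + 1/(155 + 2*8*5))**2 = (-23 + 1/(155 + 80))**2 = (-23 + 1/235)**2 = (-5404/235)**2 = 29203216/55225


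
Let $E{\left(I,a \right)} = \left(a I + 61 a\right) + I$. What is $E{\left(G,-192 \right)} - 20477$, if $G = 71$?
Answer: $-45750$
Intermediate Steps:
$E{\left(I,a \right)} = I + 61 a + I a$ ($E{\left(I,a \right)} = \left(I a + 61 a\right) + I = \left(61 a + I a\right) + I = I + 61 a + I a$)
$E{\left(G,-192 \right)} - 20477 = \left(71 + 61 \left(-192\right) + 71 \left(-192\right)\right) - 20477 = \left(71 - 11712 - 13632\right) - 20477 = -25273 - 20477 = -45750$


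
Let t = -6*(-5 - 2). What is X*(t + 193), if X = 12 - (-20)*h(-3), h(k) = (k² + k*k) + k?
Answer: 73320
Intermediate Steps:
h(k) = k + 2*k² (h(k) = (k² + k²) + k = 2*k² + k = k + 2*k²)
t = 42 (t = -6*(-7) = 42)
X = 312 (X = 12 - (-20)*(-3*(1 + 2*(-3))) = 12 - (-20)*(-3*(1 - 6)) = 12 - (-20)*(-3*(-5)) = 12 - (-20)*15 = 12 - 1*(-300) = 12 + 300 = 312)
X*(t + 193) = 312*(42 + 193) = 312*235 = 73320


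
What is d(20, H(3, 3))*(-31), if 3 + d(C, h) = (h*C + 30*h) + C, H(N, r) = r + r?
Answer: -9827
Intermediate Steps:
H(N, r) = 2*r
d(C, h) = -3 + C + 30*h + C*h (d(C, h) = -3 + ((h*C + 30*h) + C) = -3 + ((C*h + 30*h) + C) = -3 + ((30*h + C*h) + C) = -3 + (C + 30*h + C*h) = -3 + C + 30*h + C*h)
d(20, H(3, 3))*(-31) = (-3 + 20 + 30*(2*3) + 20*(2*3))*(-31) = (-3 + 20 + 30*6 + 20*6)*(-31) = (-3 + 20 + 180 + 120)*(-31) = 317*(-31) = -9827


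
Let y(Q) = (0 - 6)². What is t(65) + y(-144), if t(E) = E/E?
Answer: 37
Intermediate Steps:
y(Q) = 36 (y(Q) = (-6)² = 36)
t(E) = 1
t(65) + y(-144) = 1 + 36 = 37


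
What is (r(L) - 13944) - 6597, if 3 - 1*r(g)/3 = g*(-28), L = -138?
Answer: -32124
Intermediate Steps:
r(g) = 9 + 84*g (r(g) = 9 - 3*g*(-28) = 9 - (-84)*g = 9 + 84*g)
(r(L) - 13944) - 6597 = ((9 + 84*(-138)) - 13944) - 6597 = ((9 - 11592) - 13944) - 6597 = (-11583 - 13944) - 6597 = -25527 - 6597 = -32124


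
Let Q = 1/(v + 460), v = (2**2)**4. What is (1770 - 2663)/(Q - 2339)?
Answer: 639388/1674723 ≈ 0.38179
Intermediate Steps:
v = 256 (v = 4**4 = 256)
Q = 1/716 (Q = 1/(256 + 460) = 1/716 ≈ 0.0013966)
(1770 - 2663)/(Q - 2339) = (1770 - 2663)/(1/716 - 2339) = -893/(-1674723/716) = -893*(-716/1674723) = 639388/1674723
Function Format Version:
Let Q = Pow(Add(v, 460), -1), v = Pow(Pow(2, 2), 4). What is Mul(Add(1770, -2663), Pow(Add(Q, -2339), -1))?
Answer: Rational(639388, 1674723) ≈ 0.38179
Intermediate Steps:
v = 256 (v = Pow(4, 4) = 256)
Q = Rational(1, 716) (Q = Pow(Add(256, 460), -1) = Pow(716, -1) = Rational(1, 716) ≈ 0.0013966)
Mul(Add(1770, -2663), Pow(Add(Q, -2339), -1)) = Mul(Add(1770, -2663), Pow(Add(Rational(1, 716), -2339), -1)) = Mul(-893, Pow(Rational(-1674723, 716), -1)) = Mul(-893, Rational(-716, 1674723)) = Rational(639388, 1674723)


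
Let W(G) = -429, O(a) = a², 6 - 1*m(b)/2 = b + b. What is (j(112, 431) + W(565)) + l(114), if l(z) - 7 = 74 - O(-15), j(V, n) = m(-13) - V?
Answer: -621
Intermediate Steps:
m(b) = 12 - 4*b (m(b) = 12 - 2*(b + b) = 12 - 4*b)
j(V, n) = 64 - V (j(V, n) = (12 - 4*(-13)) - V = (12 + 52) - V = 64 - V)
l(z) = -144 (l(z) = 7 + (74 - 1*(-15)²) = 7 + (74 - 1*225) = 7 + (74 - 225) = 7 - 151 = -144)
(j(112, 431) + W(565)) + l(114) = ((64 - 1*112) - 429) - 144 = ((64 - 112) - 429) - 144 = (-48 - 429) - 144 = -477 - 144 = -621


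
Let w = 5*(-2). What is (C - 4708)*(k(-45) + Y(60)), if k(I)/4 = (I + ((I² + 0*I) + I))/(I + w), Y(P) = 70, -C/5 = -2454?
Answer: -5883236/11 ≈ -5.3484e+5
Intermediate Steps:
C = 12270 (C = -5*(-2454) = 12270)
w = -10
k(I) = 4*(I² + 2*I)/(-10 + I) (k(I) = 4*((I + ((I² + 0*I) + I))/(I - 10)) = 4*((I + ((I² + 0) + I))/(-10 + I)) = 4*((I + (I² + I))/(-10 + I)) = 4*((I + (I + I²))/(-10 + I)) = 4*((I² + 2*I)/(-10 + I)) = 4*(I² + 2*I)/(-10 + I))
(C - 4708)*(k(-45) + Y(60)) = (12270 - 4708)*(4*(-45)*(2 - 45)/(-10 - 45) + 70) = 7562*(4*(-45)*(-43)/(-55) + 70) = 7562*(4*(-45)*(-1/55)*(-43) + 70) = 7562*(-1548/11 + 70) = 7562*(-778/11) = -5883236/11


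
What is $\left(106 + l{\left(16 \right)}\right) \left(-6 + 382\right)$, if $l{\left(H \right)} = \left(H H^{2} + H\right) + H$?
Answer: $1591984$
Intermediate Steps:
$l{\left(H \right)} = H^{3} + 2 H$ ($l{\left(H \right)} = \left(H^{3} + H\right) + H = \left(H + H^{3}\right) + H = H^{3} + 2 H$)
$\left(106 + l{\left(16 \right)}\right) \left(-6 + 382\right) = \left(106 + 16 \left(2 + 16^{2}\right)\right) \left(-6 + 382\right) = \left(106 + 16 \left(2 + 256\right)\right) 376 = \left(106 + 16 \cdot 258\right) 376 = \left(106 + 4128\right) 376 = 4234 \cdot 376 = 1591984$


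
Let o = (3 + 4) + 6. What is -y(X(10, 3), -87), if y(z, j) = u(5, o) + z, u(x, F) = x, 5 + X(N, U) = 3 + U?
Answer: -6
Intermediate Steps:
o = 13 (o = 7 + 6 = 13)
X(N, U) = -2 + U (X(N, U) = -5 + (3 + U) = -2 + U)
y(z, j) = 5 + z
-y(X(10, 3), -87) = -(5 + (-2 + 3)) = -(5 + 1) = -1*6 = -6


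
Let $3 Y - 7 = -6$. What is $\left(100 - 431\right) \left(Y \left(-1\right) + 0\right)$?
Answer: $\frac{331}{3} \approx 110.33$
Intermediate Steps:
$Y = \frac{1}{3}$ ($Y = \frac{7}{3} + \frac{1}{3} \left(-6\right) = \frac{7}{3} - 2 = \frac{1}{3} \approx 0.33333$)
$\left(100 - 431\right) \left(Y \left(-1\right) + 0\right) = \left(100 - 431\right) \left(\frac{1}{3} \left(-1\right) + 0\right) = - 331 \left(- \frac{1}{3} + 0\right) = \left(-331\right) \left(- \frac{1}{3}\right) = \frac{331}{3}$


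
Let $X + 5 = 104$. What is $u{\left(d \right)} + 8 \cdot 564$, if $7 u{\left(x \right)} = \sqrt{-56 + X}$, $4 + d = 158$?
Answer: $4512 + \frac{\sqrt{43}}{7} \approx 4512.9$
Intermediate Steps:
$d = 154$ ($d = -4 + 158 = 154$)
$X = 99$ ($X = -5 + 104 = 99$)
$u{\left(x \right)} = \frac{\sqrt{43}}{7}$ ($u{\left(x \right)} = \frac{\sqrt{-56 + 99}}{7} = \frac{\sqrt{43}}{7}$)
$u{\left(d \right)} + 8 \cdot 564 = \frac{\sqrt{43}}{7} + 8 \cdot 564 = \frac{\sqrt{43}}{7} + 4512 = 4512 + \frac{\sqrt{43}}{7}$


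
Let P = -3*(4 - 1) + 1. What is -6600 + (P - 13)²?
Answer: -6159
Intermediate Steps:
P = -8 (P = -3*3 + 1 = -9 + 1 = -8)
-6600 + (P - 13)² = -6600 + (-8 - 13)² = -6600 + (-21)² = -6600 + 441 = -6159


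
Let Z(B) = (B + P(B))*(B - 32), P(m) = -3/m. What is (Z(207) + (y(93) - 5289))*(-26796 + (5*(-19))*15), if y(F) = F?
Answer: -875597834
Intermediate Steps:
Z(B) = (-32 + B)*(B - 3/B) (Z(B) = (B - 3/B)*(B - 32) = (B - 3/B)*(-32 + B) = (-32 + B)*(B - 3/B))
(Z(207) + (y(93) - 5289))*(-26796 + (5*(-19))*15) = ((-3 + 207² - 32*207 + 96/207) + (93 - 5289))*(-26796 + (5*(-19))*15) = ((-3 + 42849 - 6624 + 96*(1/207)) - 5196)*(-26796 - 95*15) = ((-3 + 42849 - 6624 + 32/69) - 5196)*(-26796 - 1425) = (2499350/69 - 5196)*(-28221) = (2140826/69)*(-28221) = -875597834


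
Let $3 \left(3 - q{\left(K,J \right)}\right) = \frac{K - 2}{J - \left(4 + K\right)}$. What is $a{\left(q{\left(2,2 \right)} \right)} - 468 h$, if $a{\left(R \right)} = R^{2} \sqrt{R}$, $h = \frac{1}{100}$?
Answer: $- \frac{117}{25} + 9 \sqrt{3} \approx 10.908$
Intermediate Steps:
$q{\left(K,J \right)} = 3 - \frac{-2 + K}{3 \left(-4 + J - K\right)}$ ($q{\left(K,J \right)} = 3 - \frac{\left(K - 2\right) \frac{1}{J - \left(4 + K\right)}}{3} = 3 - \frac{\left(-2 + K\right) \frac{1}{-4 + J - K}}{3} = 3 - \frac{\frac{1}{-4 + J - K} \left(-2 + K\right)}{3} = 3 - \frac{-2 + K}{3 \left(-4 + J - K\right)}$)
$h = \frac{1}{100} \approx 0.01$
$a{\left(R \right)} = R^{\frac{5}{2}}$
$a{\left(q{\left(2,2 \right)} \right)} - 468 h = \left(\frac{34 - 18 + 10 \cdot 2}{3 \left(4 + 2 - 2\right)}\right)^{\frac{5}{2}} - \frac{117}{25} = \left(\frac{34 - 18 + 20}{3 \left(4 + 2 - 2\right)}\right)^{\frac{5}{2}} - \frac{117}{25} = \left(\frac{1}{3} \cdot \frac{1}{4} \cdot 36\right)^{\frac{5}{2}} - \frac{117}{25} = 3^{\frac{5}{2}} - \frac{117}{25} = 9 \sqrt{3} - \frac{117}{25} = - \frac{117}{25} + 9 \sqrt{3}$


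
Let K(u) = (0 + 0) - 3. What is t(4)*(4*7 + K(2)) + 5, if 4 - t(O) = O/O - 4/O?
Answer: 105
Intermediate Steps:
K(u) = -3 (K(u) = 0 - 3 = -3)
t(O) = 3 + 4/O (t(O) = 4 - (O/O - 4/O) = 4 - (1 - 4/O) = 4 + (-1 + 4/O) = 3 + 4/O)
t(4)*(4*7 + K(2)) + 5 = (3 + 4/4)*(4*7 - 3) + 5 = (3 + 4*(¼))*(28 - 3) + 5 = (3 + 1)*25 + 5 = 4*25 + 5 = 100 + 5 = 105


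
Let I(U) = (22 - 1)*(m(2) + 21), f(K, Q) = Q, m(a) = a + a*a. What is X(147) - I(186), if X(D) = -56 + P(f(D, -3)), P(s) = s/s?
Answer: -622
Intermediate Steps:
m(a) = a + a**2
P(s) = 1
X(D) = -55 (X(D) = -56 + 1 = -55)
I(U) = 567 (I(U) = (22 - 1)*(2*(1 + 2) + 21) = 21*(2*3 + 21) = 21*(6 + 21) = 21*27 = 567)
X(147) - I(186) = -55 - 1*567 = -55 - 567 = -622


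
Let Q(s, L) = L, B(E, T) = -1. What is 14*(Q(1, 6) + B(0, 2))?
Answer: 70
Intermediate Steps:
14*(Q(1, 6) + B(0, 2)) = 14*(6 - 1) = 14*5 = 70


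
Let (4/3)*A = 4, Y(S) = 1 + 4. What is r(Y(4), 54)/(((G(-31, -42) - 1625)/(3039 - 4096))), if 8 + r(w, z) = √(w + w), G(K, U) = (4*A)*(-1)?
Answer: -8456/1637 + 1057*√10/1637 ≈ -3.1237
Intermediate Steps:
Y(S) = 5
A = 3 (A = (¾)*4 = 3)
G(K, U) = -12 (G(K, U) = (4*3)*(-1) = 12*(-1) = -12)
r(w, z) = -8 + √2*√w (r(w, z) = -8 + √(w + w) = -8 + √(2*w) = -8 + √2*√w)
r(Y(4), 54)/(((G(-31, -42) - 1625)/(3039 - 4096))) = (-8 + √2*√5)/(((-12 - 1625)/(3039 - 4096))) = (-8 + √10)/((-1637/(-1057))) = (-8 + √10)/((-1637*(-1/1057))) = (-8 + √10)/(1637/1057) = (-8 + √10)*(1057/1637) = -8456/1637 + 1057*√10/1637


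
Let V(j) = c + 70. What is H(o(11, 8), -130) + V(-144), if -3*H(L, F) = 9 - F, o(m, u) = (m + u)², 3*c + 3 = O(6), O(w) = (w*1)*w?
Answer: 104/3 ≈ 34.667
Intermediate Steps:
O(w) = w² (O(w) = w*w = w²)
c = 11 (c = -1 + (⅓)*6² = -1 + (⅓)*36 = -1 + 12 = 11)
H(L, F) = -3 + F/3 (H(L, F) = -(9 - F)/3 = -3 + F/3)
V(j) = 81 (V(j) = 11 + 70 = 81)
H(o(11, 8), -130) + V(-144) = (-3 + (⅓)*(-130)) + 81 = (-3 - 130/3) + 81 = -139/3 + 81 = 104/3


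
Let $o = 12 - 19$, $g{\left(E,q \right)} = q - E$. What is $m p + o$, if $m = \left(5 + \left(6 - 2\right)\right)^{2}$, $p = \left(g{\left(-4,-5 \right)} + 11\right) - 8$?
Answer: $155$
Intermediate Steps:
$p = 2$ ($p = \left(\left(-5 - -4\right) + 11\right) - 8 = \left(\left(-5 + 4\right) + 11\right) - 8 = \left(-1 + 11\right) - 8 = 10 - 8 = 2$)
$m = 81$ ($m = \left(5 + \left(6 - 2\right)\right)^{2} = \left(5 + 4\right)^{2} = 9^{2} = 81$)
$o = -7$ ($o = 12 - 19 = -7$)
$m p + o = 81 \cdot 2 - 7 = 162 - 7 = 155$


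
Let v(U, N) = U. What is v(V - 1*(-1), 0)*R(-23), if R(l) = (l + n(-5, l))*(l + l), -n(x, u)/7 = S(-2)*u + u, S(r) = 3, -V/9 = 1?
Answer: 228528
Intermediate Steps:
V = -9 (V = -9*1 = -9)
n(x, u) = -28*u (n(x, u) = -7*(3*u + u) = -28*u)
R(l) = -54*l² (R(l) = (l - 28*l)*(l + l) = (-27*l)*(2*l) = -54*l²)
v(V - 1*(-1), 0)*R(-23) = (-9 - 1*(-1))*(-54*(-23)²) = (-9 + 1)*(-54*529) = -8*(-28566) = 228528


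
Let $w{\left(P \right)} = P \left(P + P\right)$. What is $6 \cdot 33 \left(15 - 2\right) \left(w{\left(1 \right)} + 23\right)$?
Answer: $64350$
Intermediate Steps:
$w{\left(P \right)} = 2 P^{2}$ ($w{\left(P \right)} = P 2 P = 2 P^{2}$)
$6 \cdot 33 \left(15 - 2\right) \left(w{\left(1 \right)} + 23\right) = 6 \cdot 33 \left(15 - 2\right) \left(2 \cdot 1^{2} + 23\right) = 198 \cdot 13 \left(2 \cdot 1 + 23\right) = 198 \cdot 13 \left(2 + 23\right) = 198 \cdot 13 \cdot 25 = 198 \cdot 325 = 64350$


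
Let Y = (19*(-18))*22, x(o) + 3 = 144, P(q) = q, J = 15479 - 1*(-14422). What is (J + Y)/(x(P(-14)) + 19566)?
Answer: 7459/6569 ≈ 1.1355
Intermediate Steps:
J = 29901 (J = 15479 + 14422 = 29901)
x(o) = 141 (x(o) = -3 + 144 = 141)
Y = -7524 (Y = -342*22 = -7524)
(J + Y)/(x(P(-14)) + 19566) = (29901 - 7524)/(141 + 19566) = 22377/19707 = 22377*(1/19707) = 7459/6569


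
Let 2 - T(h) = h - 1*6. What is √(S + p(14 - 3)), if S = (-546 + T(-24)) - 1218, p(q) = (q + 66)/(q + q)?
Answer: I*√6914/2 ≈ 41.575*I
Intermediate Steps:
T(h) = 8 - h (T(h) = 2 - (h - 1*6) = 2 - (h - 6) = 2 - (-6 + h) = 2 + (6 - h) = 8 - h)
p(q) = (66 + q)/(2*q) (p(q) = (66 + q)/((2*q)) = (66 + q)*(1/(2*q)) = (66 + q)/(2*q))
S = -1732 (S = (-546 + (8 - 1*(-24))) - 1218 = (-546 + (8 + 24)) - 1218 = (-546 + 32) - 1218 = -514 - 1218 = -1732)
√(S + p(14 - 3)) = √(-1732 + (66 + (14 - 3))/(2*(14 - 3))) = √(-1732 + (½)*(66 + 11)/11) = √(-1732 + (½)*(1/11)*77) = √(-1732 + 7/2) = √(-3457/2) = I*√6914/2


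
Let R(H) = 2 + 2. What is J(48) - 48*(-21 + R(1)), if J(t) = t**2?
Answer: 3120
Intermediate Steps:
R(H) = 4
J(48) - 48*(-21 + R(1)) = 48**2 - 48*(-21 + 4) = 2304 - 48*(-17) = 2304 + 816 = 3120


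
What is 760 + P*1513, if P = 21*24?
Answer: 763312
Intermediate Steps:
P = 504
760 + P*1513 = 760 + 504*1513 = 760 + 762552 = 763312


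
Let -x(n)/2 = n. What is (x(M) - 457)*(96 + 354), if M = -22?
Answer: -185850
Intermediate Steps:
x(n) = -2*n
(x(M) - 457)*(96 + 354) = (-2*(-22) - 457)*(96 + 354) = (44 - 457)*450 = -413*450 = -185850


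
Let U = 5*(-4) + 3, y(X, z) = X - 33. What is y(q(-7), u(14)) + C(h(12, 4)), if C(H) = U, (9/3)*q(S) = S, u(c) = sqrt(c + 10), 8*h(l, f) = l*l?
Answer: -157/3 ≈ -52.333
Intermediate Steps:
h(l, f) = l**2/8 (h(l, f) = (l*l)/8 = l**2/8)
u(c) = sqrt(10 + c)
q(S) = S/3
y(X, z) = -33 + X
U = -17 (U = -20 + 3 = -17)
C(H) = -17
y(q(-7), u(14)) + C(h(12, 4)) = (-33 + (1/3)*(-7)) - 17 = (-33 - 7/3) - 17 = -106/3 - 17 = -157/3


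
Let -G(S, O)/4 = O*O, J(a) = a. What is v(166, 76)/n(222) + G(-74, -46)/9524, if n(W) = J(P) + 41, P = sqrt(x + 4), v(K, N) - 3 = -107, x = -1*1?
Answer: -6851616/1997659 + 52*sqrt(3)/839 ≈ -3.3225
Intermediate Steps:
x = -1
v(K, N) = -104 (v(K, N) = 3 - 107 = -104)
P = sqrt(3) (P = sqrt(-1 + 4) = sqrt(3) ≈ 1.7320)
G(S, O) = -4*O**2 (G(S, O) = -4*O*O = -4*O**2)
n(W) = 41 + sqrt(3) (n(W) = sqrt(3) + 41 = 41 + sqrt(3))
v(166, 76)/n(222) + G(-74, -46)/9524 = -104/(41 + sqrt(3)) - 4*(-46)**2/9524 = -104/(41 + sqrt(3)) - 4*2116*(1/9524) = -104/(41 + sqrt(3)) - 8464*1/9524 = -104/(41 + sqrt(3)) - 2116/2381 = -2116/2381 - 104/(41 + sqrt(3))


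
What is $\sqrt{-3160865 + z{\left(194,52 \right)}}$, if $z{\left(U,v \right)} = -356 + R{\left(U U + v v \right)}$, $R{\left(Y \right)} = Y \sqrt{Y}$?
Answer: $\sqrt{-3161221 + 80680 \sqrt{10085}} \approx 2222.8$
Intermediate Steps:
$R{\left(Y \right)} = Y^{\frac{3}{2}}$
$z{\left(U,v \right)} = -356 + \left(U^{2} + v^{2}\right)^{\frac{3}{2}}$ ($z{\left(U,v \right)} = -356 + \left(U U + v v\right)^{\frac{3}{2}} = -356 + \left(U^{2} + v^{2}\right)^{\frac{3}{2}}$)
$\sqrt{-3160865 + z{\left(194,52 \right)}} = \sqrt{-3160865 - \left(356 - \left(194^{2} + 52^{2}\right)^{\frac{3}{2}}\right)} = \sqrt{-3160865 - \left(356 - \left(37636 + 2704\right)^{\frac{3}{2}}\right)} = \sqrt{-3160865 - \left(356 - 40340^{\frac{3}{2}}\right)} = \sqrt{-3160865 - \left(356 - 80680 \sqrt{10085}\right)} = \sqrt{-3161221 + 80680 \sqrt{10085}}$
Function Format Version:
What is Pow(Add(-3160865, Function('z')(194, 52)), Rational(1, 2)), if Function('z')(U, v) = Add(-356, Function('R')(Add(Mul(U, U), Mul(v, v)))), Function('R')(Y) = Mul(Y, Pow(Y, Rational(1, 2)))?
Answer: Pow(Add(-3161221, Mul(80680, Pow(10085, Rational(1, 2)))), Rational(1, 2)) ≈ 2222.8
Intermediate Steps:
Function('R')(Y) = Pow(Y, Rational(3, 2))
Function('z')(U, v) = Add(-356, Pow(Add(Pow(U, 2), Pow(v, 2)), Rational(3, 2))) (Function('z')(U, v) = Add(-356, Pow(Add(Mul(U, U), Mul(v, v)), Rational(3, 2))) = Add(-356, Pow(Add(Pow(U, 2), Pow(v, 2)), Rational(3, 2))))
Pow(Add(-3160865, Function('z')(194, 52)), Rational(1, 2)) = Pow(Add(-3160865, Add(-356, Pow(Add(Pow(194, 2), Pow(52, 2)), Rational(3, 2)))), Rational(1, 2)) = Pow(Add(-3160865, Add(-356, Pow(Add(37636, 2704), Rational(3, 2)))), Rational(1, 2)) = Pow(Add(-3160865, Add(-356, Pow(40340, Rational(3, 2)))), Rational(1, 2)) = Pow(Add(-3160865, Add(-356, Mul(80680, Pow(10085, Rational(1, 2))))), Rational(1, 2)) = Pow(Add(-3161221, Mul(80680, Pow(10085, Rational(1, 2)))), Rational(1, 2))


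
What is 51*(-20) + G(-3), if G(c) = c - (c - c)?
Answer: -1023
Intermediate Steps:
G(c) = c (G(c) = c - 1*0 = c + 0 = c)
51*(-20) + G(-3) = 51*(-20) - 3 = -1020 - 3 = -1023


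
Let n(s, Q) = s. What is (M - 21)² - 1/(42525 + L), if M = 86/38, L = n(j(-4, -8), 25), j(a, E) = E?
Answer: 5388434151/15348637 ≈ 351.07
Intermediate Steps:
L = -8
M = 43/19 (M = 86*(1/38) = 43/19 ≈ 2.2632)
(M - 21)² - 1/(42525 + L) = (43/19 - 21)² - 1/(42525 - 8) = (-356/19)² - 1/42517 = 126736/361 - 1*1/42517 = 126736/361 - 1/42517 = 5388434151/15348637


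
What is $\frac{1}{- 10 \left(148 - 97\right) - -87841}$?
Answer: $\frac{1}{87331} \approx 1.1451 \cdot 10^{-5}$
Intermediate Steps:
$\frac{1}{- 10 \left(148 - 97\right) - -87841} = \frac{1}{\left(-10\right) 51 + 87841} = \frac{1}{-510 + 87841} = \frac{1}{87331}$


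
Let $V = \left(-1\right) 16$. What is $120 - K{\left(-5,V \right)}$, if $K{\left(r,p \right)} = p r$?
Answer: $40$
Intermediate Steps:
$V = -16$
$120 - K{\left(-5,V \right)} = 120 - \left(-16\right) \left(-5\right) = 120 - 80 = 40$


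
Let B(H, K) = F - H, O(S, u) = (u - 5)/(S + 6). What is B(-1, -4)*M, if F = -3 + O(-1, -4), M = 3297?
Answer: -62643/5 ≈ -12529.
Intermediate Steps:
O(S, u) = (-5 + u)/(6 + S)
F = -24/5 (F = -3 + (-5 - 4)/(6 - 1) = -3 - 9/5 = -24/5 ≈ -4.8000)
B(H, K) = -24/5 - H
B(-1, -4)*M = (-24/5 - 1*(-1))*3297 = (-24/5 + 1)*3297 = -19/5*3297 = -62643/5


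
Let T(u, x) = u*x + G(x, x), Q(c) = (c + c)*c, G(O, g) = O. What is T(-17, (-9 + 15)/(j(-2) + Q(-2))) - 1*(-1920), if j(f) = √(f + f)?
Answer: 32448/17 + 48*I/17 ≈ 1908.7 + 2.8235*I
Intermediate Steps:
Q(c) = 2*c² (Q(c) = (2*c)*c = 2*c²)
j(f) = √2*√f (j(f) = √(2*f) = √2*√f)
T(u, x) = x + u*x (T(u, x) = u*x + x = x + u*x)
T(-17, (-9 + 15)/(j(-2) + Q(-2))) - 1*(-1920) = ((-9 + 15)/(√2*√(-2) + 2*(-2)²))*(1 - 17) - 1*(-1920) = (6/(√2*(I*√2) + 2*4))*(-16) + 1920 = (6/(2*I + 8))*(-16) + 1920 = (6/(8 + 2*I))*(-16) + 1920 = (6*((8 - 2*I)/68))*(-16) + 1920 = (3*(8 - 2*I)/34)*(-16) + 1920 = -24*(8 - 2*I)/17 + 1920 = 1920 - 24*(8 - 2*I)/17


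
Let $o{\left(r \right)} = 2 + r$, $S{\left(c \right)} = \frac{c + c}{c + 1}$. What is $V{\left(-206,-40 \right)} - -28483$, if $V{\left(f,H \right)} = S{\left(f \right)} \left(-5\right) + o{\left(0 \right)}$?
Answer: $\frac{1167473}{41} \approx 28475.0$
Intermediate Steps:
$S{\left(c \right)} = \frac{2 c}{1 + c}$
$V{\left(f,H \right)} = 2 - \frac{10 f}{1 + f}$ ($V{\left(f,H \right)} = \frac{2 f}{1 + f} \left(-5\right) + \left(2 + 0\right) = - \frac{10 f}{1 + f} + 2 = 2 - \frac{10 f}{1 + f}$)
$V{\left(-206,-40 \right)} - -28483 = \frac{2 \left(1 - -824\right)}{1 - 206} - -28483 = \frac{2 \left(1 + 824\right)}{-205} + 28483 = 2 \left(- \frac{1}{205}\right) 825 + 28483 = - \frac{330}{41} + 28483 = \frac{1167473}{41}$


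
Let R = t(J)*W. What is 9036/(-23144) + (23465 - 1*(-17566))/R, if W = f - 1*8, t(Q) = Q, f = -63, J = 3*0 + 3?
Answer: -79295511/410806 ≈ -193.02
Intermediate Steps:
J = 3 (J = 0 + 3 = 3)
W = -71 (W = -63 - 1*8 = -63 - 8 = -71)
R = -213 (R = 3*(-71) = -213)
9036/(-23144) + (23465 - 1*(-17566))/R = 9036/(-23144) + (23465 - 1*(-17566))/(-213) = 9036*(-1/23144) + (23465 + 17566)*(-1/213) = -2259/5786 + 41031*(-1/213) = -2259/5786 - 13677/71 = -79295511/410806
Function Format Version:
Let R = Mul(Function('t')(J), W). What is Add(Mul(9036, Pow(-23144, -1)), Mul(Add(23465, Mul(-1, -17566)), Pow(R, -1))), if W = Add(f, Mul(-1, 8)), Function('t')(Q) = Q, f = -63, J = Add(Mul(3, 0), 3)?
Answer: Rational(-79295511, 410806) ≈ -193.02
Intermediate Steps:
J = 3 (J = Add(0, 3) = 3)
W = -71 (W = Add(-63, Mul(-1, 8)) = Add(-63, -8) = -71)
R = -213 (R = Mul(3, -71) = -213)
Add(Mul(9036, Pow(-23144, -1)), Mul(Add(23465, Mul(-1, -17566)), Pow(R, -1))) = Add(Mul(9036, Pow(-23144, -1)), Mul(Add(23465, Mul(-1, -17566)), Pow(-213, -1))) = Add(Mul(9036, Rational(-1, 23144)), Mul(Add(23465, 17566), Rational(-1, 213))) = Add(Rational(-2259, 5786), Mul(41031, Rational(-1, 213))) = Add(Rational(-2259, 5786), Rational(-13677, 71)) = Rational(-79295511, 410806)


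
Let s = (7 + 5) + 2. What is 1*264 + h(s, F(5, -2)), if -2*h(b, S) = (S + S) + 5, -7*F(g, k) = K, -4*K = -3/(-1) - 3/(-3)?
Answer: 3659/14 ≈ 261.36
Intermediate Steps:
K = -1 (K = -(-3/(-1) - 3/(-3))/4 = -(-3*(-1) - 3*(-⅓))/4 = -(3 + 1)/4 = -¼*4 = -1)
s = 14 (s = 12 + 2 = 14)
F(g, k) = ⅐ (F(g, k) = -⅐*(-1) = ⅐)
h(b, S) = -5/2 - S (h(b, S) = -((S + S) + 5)/2 = -(2*S + 5)/2 = -(5 + 2*S)/2 = -5/2 - S)
1*264 + h(s, F(5, -2)) = 1*264 + (-5/2 - 1*⅐) = 264 + (-5/2 - ⅐) = 264 - 37/14 = 3659/14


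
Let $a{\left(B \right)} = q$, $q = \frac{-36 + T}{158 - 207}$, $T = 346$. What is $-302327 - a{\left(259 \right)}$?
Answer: $- \frac{14813713}{49} \approx -3.0232 \cdot 10^{5}$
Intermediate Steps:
$q = - \frac{310}{49}$ ($q = \frac{-36 + 346}{158 - 207} = \frac{310}{-49} = 310 \left(- \frac{1}{49}\right) = - \frac{310}{49} \approx -6.3265$)
$a{\left(B \right)} = - \frac{310}{49}$
$-302327 - a{\left(259 \right)} = -302327 - - \frac{310}{49} = -302327 + \frac{310}{49} = - \frac{14813713}{49}$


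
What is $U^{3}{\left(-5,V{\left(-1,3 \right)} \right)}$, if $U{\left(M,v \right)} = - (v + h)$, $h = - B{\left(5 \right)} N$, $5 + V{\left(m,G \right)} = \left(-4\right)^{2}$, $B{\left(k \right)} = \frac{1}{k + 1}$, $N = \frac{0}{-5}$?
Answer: $-1331$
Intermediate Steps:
$N = 0$ ($N = 0 \left(- \frac{1}{5}\right) = 0$)
$B{\left(k \right)} = \frac{1}{1 + k}$
$V{\left(m,G \right)} = 11$ ($V{\left(m,G \right)} = -5 + \left(-4\right)^{2} = -5 + 16 = 11$)
$h = 0$ ($h = - \frac{1}{1 + 5} \cdot 0 = - \frac{1}{6} \cdot 0 = \left(-1\right) \frac{1}{6} \cdot 0 = \left(- \frac{1}{6}\right) 0 = 0$)
$U{\left(M,v \right)} = - v$ ($U{\left(M,v \right)} = - (v + 0) = - v$)
$U^{3}{\left(-5,V{\left(-1,3 \right)} \right)} = \left(\left(-1\right) 11\right)^{3} = \left(-11\right)^{3} = -1331$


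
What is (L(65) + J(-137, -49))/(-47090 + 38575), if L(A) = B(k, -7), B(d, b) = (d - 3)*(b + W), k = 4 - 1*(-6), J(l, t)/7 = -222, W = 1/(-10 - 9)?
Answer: 30464/161785 ≈ 0.18830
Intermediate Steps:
W = -1/19 (W = 1/(-19) = -1/19 ≈ -0.052632)
J(l, t) = -1554 (J(l, t) = 7*(-222) = -1554)
k = 10 (k = 4 + 6 = 10)
B(d, b) = (-3 + d)*(-1/19 + b) (B(d, b) = (d - 3)*(b - 1/19) = (-3 + d)*(-1/19 + b))
L(A) = -938/19 (L(A) = 3/19 - 3*(-7) - 1/19*10 - 7*10 = 3/19 + 21 - 10/19 - 70 = -938/19)
(L(65) + J(-137, -49))/(-47090 + 38575) = (-938/19 - 1554)/(-47090 + 38575) = -30464/19/(-8515) = -30464/19*(-1/8515) = 30464/161785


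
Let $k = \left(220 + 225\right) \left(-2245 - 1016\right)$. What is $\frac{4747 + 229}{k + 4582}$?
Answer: $- \frac{4976}{1446563} \approx -0.0034399$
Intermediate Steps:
$k = -1451145$ ($k = 445 \left(-3261\right) = -1451145$)
$\frac{4747 + 229}{k + 4582} = \frac{4747 + 229}{-1451145 + 4582} = \frac{4976}{-1446563} = 4976 \left(- \frac{1}{1446563}\right) = - \frac{4976}{1446563}$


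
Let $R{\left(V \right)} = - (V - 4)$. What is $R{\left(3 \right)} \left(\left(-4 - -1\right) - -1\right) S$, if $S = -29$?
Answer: $58$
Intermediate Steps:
$R{\left(V \right)} = 4 - V$ ($R{\left(V \right)} = - (-4 + V) = 4 - V$)
$R{\left(3 \right)} \left(\left(-4 - -1\right) - -1\right) S = \left(4 - 3\right) \left(\left(-4 - -1\right) - -1\right) \left(-29\right) = \left(4 - 3\right) \left(\left(-4 + 1\right) + 1\right) \left(-29\right) = 1 \left(-3 + 1\right) \left(-29\right) = 1 \left(-2\right) \left(-29\right) = \left(-2\right) \left(-29\right) = 58$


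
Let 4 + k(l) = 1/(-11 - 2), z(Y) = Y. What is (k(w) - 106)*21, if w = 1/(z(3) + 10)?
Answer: -30051/13 ≈ -2311.6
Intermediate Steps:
w = 1/13 (w = 1/(3 + 10) = 1/13 ≈ 0.076923)
k(l) = -53/13 (k(l) = -4 + 1/(-11 - 2) = -4 + 1/(-13) = -4 - 1/13 = -53/13)
(k(w) - 106)*21 = (-53/13 - 106)*21 = -1431/13*21 = -30051/13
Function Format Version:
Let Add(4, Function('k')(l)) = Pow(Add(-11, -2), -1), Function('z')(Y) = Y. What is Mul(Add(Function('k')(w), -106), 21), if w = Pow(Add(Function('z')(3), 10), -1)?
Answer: Rational(-30051, 13) ≈ -2311.6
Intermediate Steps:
w = Rational(1, 13) (w = Pow(Add(3, 10), -1) = Pow(13, -1) = Rational(1, 13) ≈ 0.076923)
Function('k')(l) = Rational(-53, 13) (Function('k')(l) = Add(-4, Pow(Add(-11, -2), -1)) = Add(-4, Pow(-13, -1)) = Add(-4, Rational(-1, 13)) = Rational(-53, 13))
Mul(Add(Function('k')(w), -106), 21) = Mul(Add(Rational(-53, 13), -106), 21) = Mul(Rational(-1431, 13), 21) = Rational(-30051, 13)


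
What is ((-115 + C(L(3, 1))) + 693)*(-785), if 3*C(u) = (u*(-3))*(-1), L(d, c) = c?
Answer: -454515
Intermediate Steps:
C(u) = u (C(u) = ((u*(-3))*(-1))/3 = (-3*u*(-1))/3 = (3*u)/3 = u)
((-115 + C(L(3, 1))) + 693)*(-785) = ((-115 + 1) + 693)*(-785) = (-114 + 693)*(-785) = 579*(-785) = -454515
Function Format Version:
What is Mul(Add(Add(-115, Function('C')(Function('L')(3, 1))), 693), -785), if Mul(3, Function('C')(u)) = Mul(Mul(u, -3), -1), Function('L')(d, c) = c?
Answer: -454515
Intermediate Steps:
Function('C')(u) = u (Function('C')(u) = Mul(Rational(1, 3), Mul(Mul(u, -3), -1)) = Mul(Rational(1, 3), Mul(Mul(-3, u), -1)) = Mul(Rational(1, 3), Mul(3, u)) = u)
Mul(Add(Add(-115, Function('C')(Function('L')(3, 1))), 693), -785) = Mul(Add(Add(-115, 1), 693), -785) = Mul(Add(-114, 693), -785) = Mul(579, -785) = -454515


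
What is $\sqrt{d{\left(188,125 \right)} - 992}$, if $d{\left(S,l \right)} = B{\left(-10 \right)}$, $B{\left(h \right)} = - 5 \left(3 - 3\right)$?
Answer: $4 i \sqrt{62} \approx 31.496 i$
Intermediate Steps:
$B{\left(h \right)} = 0$ ($B{\left(h \right)} = \left(-5\right) 0 = 0$)
$d{\left(S,l \right)} = 0$
$\sqrt{d{\left(188,125 \right)} - 992} = \sqrt{0 - 992} = \sqrt{-992} = 4 i \sqrt{62}$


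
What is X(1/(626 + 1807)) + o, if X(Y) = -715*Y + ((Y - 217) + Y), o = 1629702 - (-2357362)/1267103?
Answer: 5023481564663822/3082861599 ≈ 1.6295e+6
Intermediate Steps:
o = 2065002650668/1267103 (o = 1629702 - (-2357362)/1267103 = 1629702 - 1*(-2357362/1267103) = 1629702 + 2357362/1267103 = 2065002650668/1267103 ≈ 1.6297e+6)
X(Y) = -217 - 713*Y (X(Y) = -715*Y + ((-217 + Y) + Y) = -715*Y + (-217 + 2*Y) = -217 - 713*Y)
X(1/(626 + 1807)) + o = (-217 - 713/(626 + 1807)) + 2065002650668/1267103 = (-217 - 713/2433) + 2065002650668/1267103 = -528674/2433 + 2065002650668/1267103 = 5023481564663822/3082861599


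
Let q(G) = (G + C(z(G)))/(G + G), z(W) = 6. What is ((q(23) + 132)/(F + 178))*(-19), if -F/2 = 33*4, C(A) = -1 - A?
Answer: 28918/989 ≈ 29.240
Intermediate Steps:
F = -264 (F = -66*4 = -2*132 = -264)
q(G) = (-7 + G)/(2*G) (q(G) = (G + (-1 - 1*6))/(G + G) = (G + (-1 - 6))/((2*G)) = (G - 7)*(1/(2*G)) = (-7 + G)*(1/(2*G)) = (-7 + G)/(2*G))
((q(23) + 132)/(F + 178))*(-19) = (((½)*(-7 + 23)/23 + 132)/(-264 + 178))*(-19) = (((½)*(1/23)*16 + 132)/(-86))*(-19) = ((8/23 + 132)*(-1/86))*(-19) = ((3044/23)*(-1/86))*(-19) = -1522/989*(-19) = 28918/989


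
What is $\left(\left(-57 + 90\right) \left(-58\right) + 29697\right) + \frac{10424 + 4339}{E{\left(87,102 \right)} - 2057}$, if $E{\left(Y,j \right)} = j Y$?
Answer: $\frac{189411474}{6817} \approx 27785.0$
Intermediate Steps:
$E{\left(Y,j \right)} = Y j$
$\left(\left(-57 + 90\right) \left(-58\right) + 29697\right) + \frac{10424 + 4339}{E{\left(87,102 \right)} - 2057} = \left(\left(-57 + 90\right) \left(-58\right) + 29697\right) + \frac{10424 + 4339}{87 \cdot 102 - 2057} = \left(33 \left(-58\right) + 29697\right) + \frac{14763}{8874 - 2057} = \left(-1914 + 29697\right) + \frac{14763}{6817} = 27783 + 14763 \cdot \frac{1}{6817} = 27783 + \frac{14763}{6817} = \frac{189411474}{6817}$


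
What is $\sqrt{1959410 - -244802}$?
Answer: $2 \sqrt{551053} \approx 1484.7$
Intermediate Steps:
$\sqrt{1959410 - -244802} = \sqrt{1959410 + \left(-1515090 + 1759892\right)} = \sqrt{1959410 + 244802} = \sqrt{2204212} = 2 \sqrt{551053}$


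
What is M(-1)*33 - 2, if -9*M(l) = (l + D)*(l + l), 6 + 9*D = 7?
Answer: -230/27 ≈ -8.5185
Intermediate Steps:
D = ⅑ (D = -⅔ + (⅑)*7 = -⅔ + 7/9 = ⅑ ≈ 0.11111)
M(l) = -2*l*(⅑ + l)/9 (M(l) = -(l + ⅑)*(l + l)/9 = -(⅑ + l)*2*l/9 = -2*l*(⅑ + l)/9)
M(-1)*33 - 2 = -2/81*(-1)*(1 + 9*(-1))*33 - 2 = -2/81*(-1)*(1 - 9)*33 - 2 = -2/81*(-1)*(-8)*33 - 2 = -16/81*33 - 2 = -176/27 - 2 = -230/27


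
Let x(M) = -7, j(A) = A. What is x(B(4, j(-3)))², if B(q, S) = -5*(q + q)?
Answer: 49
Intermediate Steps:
B(q, S) = -10*q
x(B(4, j(-3)))² = (-7)² = 49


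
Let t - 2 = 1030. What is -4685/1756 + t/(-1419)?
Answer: -65583/19316 ≈ -3.3953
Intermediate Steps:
t = 1032 (t = 2 + 1030 = 1032)
-4685/1756 + t/(-1419) = -4685/1756 + 1032/(-1419) = -4685*1/1756 + 1032*(-1/1419) = -4685/1756 - 8/11 = -65583/19316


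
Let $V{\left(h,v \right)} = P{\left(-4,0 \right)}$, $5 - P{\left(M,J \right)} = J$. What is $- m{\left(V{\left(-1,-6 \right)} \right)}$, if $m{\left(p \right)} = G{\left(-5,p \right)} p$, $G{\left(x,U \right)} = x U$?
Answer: $125$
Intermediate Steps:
$P{\left(M,J \right)} = 5 - J$
$G{\left(x,U \right)} = U x$
$V{\left(h,v \right)} = 5$ ($V{\left(h,v \right)} = 5 - 0 = 5 + 0 = 5$)
$m{\left(p \right)} = - 5 p^{2}$ ($m{\left(p \right)} = p \left(-5\right) p = - 5 p p = - 5 p^{2}$)
$- m{\left(V{\left(-1,-6 \right)} \right)} = - \left(-5\right) 5^{2} = - \left(-5\right) 25 = \left(-1\right) \left(-125\right) = 125$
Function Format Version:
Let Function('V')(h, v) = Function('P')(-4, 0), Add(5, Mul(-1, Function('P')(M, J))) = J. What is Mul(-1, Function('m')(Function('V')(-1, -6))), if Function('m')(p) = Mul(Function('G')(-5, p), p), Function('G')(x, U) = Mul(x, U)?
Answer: 125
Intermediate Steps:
Function('P')(M, J) = Add(5, Mul(-1, J))
Function('G')(x, U) = Mul(U, x)
Function('V')(h, v) = 5 (Function('V')(h, v) = Add(5, Mul(-1, 0)) = Add(5, 0) = 5)
Function('m')(p) = Mul(-5, Pow(p, 2)) (Function('m')(p) = Mul(Mul(p, -5), p) = Mul(Mul(-5, p), p) = Mul(-5, Pow(p, 2)))
Mul(-1, Function('m')(Function('V')(-1, -6))) = Mul(-1, Mul(-5, Pow(5, 2))) = Mul(-1, Mul(-5, 25)) = Mul(-1, -125) = 125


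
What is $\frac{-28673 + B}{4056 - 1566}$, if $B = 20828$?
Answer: $- \frac{523}{166} \approx -3.1506$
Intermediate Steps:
$\frac{-28673 + B}{4056 - 1566} = \frac{-28673 + 20828}{4056 - 1566} = - \frac{7845}{2490} = \left(-7845\right) \frac{1}{2490} = - \frac{523}{166}$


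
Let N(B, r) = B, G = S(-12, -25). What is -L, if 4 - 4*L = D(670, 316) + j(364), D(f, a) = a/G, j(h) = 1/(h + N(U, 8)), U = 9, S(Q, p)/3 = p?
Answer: -229693/111900 ≈ -2.0527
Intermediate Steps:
S(Q, p) = 3*p
G = -75 (G = 3*(-25) = -75)
j(h) = 1/(9 + h) (j(h) = 1/(h + 9) = 1/(9 + h))
D(f, a) = -a/75 (D(f, a) = a/(-75) = a*(-1/75) = -a/75)
L = 229693/111900 (L = 1 - (-1/75*316 + 1/(9 + 364))/4 = 1 - (-316/75 + 1/373)/4 = 1 - ¼*(-117793/27975) = 1 + 117793/111900 = 229693/111900 ≈ 2.0527)
-L = -1*229693/111900 = -229693/111900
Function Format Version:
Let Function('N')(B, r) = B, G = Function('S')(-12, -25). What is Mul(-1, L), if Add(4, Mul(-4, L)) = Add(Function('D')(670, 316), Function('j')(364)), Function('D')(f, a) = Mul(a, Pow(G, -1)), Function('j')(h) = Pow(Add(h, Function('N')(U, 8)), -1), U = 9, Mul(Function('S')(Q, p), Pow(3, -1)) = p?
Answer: Rational(-229693, 111900) ≈ -2.0527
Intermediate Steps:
Function('S')(Q, p) = Mul(3, p)
G = -75 (G = Mul(3, -25) = -75)
Function('j')(h) = Pow(Add(9, h), -1) (Function('j')(h) = Pow(Add(h, 9), -1) = Pow(Add(9, h), -1))
Function('D')(f, a) = Mul(Rational(-1, 75), a) (Function('D')(f, a) = Mul(a, Pow(-75, -1)) = Mul(a, Rational(-1, 75)) = Mul(Rational(-1, 75), a))
L = Rational(229693, 111900) (L = Add(1, Mul(Rational(-1, 4), Add(Mul(Rational(-1, 75), 316), Pow(Add(9, 364), -1)))) = Add(1, Mul(Rational(-1, 4), Add(Rational(-316, 75), Pow(373, -1)))) = Add(1, Mul(Rational(-1, 4), Add(Rational(-316, 75), Rational(1, 373)))) = Add(1, Mul(Rational(-1, 4), Rational(-117793, 27975))) = Add(1, Rational(117793, 111900)) = Rational(229693, 111900) ≈ 2.0527)
Mul(-1, L) = Mul(-1, Rational(229693, 111900)) = Rational(-229693, 111900)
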